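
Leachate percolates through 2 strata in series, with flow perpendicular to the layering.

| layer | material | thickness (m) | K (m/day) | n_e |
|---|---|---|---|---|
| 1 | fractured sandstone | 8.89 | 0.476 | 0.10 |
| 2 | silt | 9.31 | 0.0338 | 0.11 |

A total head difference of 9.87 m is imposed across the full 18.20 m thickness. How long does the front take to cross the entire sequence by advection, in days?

With flow normal to the layers, continuity requires the same specific discharge q through every layer.
Σ(b_i/K_i) = 8.89/0.476 + 9.31/0.0338 = 294.1 d.
q = Δh / Σ(b_i/K_i) = 9.87 / 294.1 = 0.03356 m/day.
In each layer the seepage velocity is v_i = q/n_i, so the layer transit time is t_i = b_i·n_i / q:
  layer 1 (fractured sandstone): t_1 = 8.89 × 0.10 / 0.03356 = 26.49 d
  layer 2 (silt): t_2 = 9.31 × 0.11 / 0.03356 = 30.52 d
Total t = Σ t_i = 57.01 days.

57.0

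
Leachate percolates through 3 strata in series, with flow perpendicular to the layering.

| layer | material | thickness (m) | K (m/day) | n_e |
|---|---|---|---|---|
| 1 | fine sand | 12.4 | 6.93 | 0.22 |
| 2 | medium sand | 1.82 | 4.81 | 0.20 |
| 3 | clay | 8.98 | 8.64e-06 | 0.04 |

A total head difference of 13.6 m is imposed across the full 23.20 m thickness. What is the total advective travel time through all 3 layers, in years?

722

With flow normal to the layers, continuity requires the same specific discharge q through every layer.
Σ(b_i/K_i) = 12.4/6.93 + 1.82/4.81 + 8.98/8.64e-06 = 1.039e+06 d.
q = Δh / Σ(b_i/K_i) = 13.6 / 1.039e+06 = 1.309e-05 m/day.
In each layer the seepage velocity is v_i = q/n_i, so the layer transit time is t_i = b_i·n_i / q:
  layer 1 (fine sand): t_1 = 12.4 × 0.22 / 1.309e-05 = 2.085e+05 d
  layer 2 (medium sand): t_2 = 1.82 × 0.20 / 1.309e-05 = 27818 d
  layer 3 (clay): t_3 = 8.98 × 0.04 / 1.309e-05 = 27451 d
Total t = Σ t_i = 2.638e+05 days = 722.1 years.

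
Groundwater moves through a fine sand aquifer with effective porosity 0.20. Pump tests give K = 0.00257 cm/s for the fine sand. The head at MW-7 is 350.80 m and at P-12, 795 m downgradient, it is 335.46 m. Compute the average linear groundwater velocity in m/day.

0.214

Convert K: 0.00257 cm/s × 864 = 2.220 m/day.
Hydraulic gradient i = (350.80 − 335.46) / 795 = 15.34 / 795 = 0.01930.
Darcy flux q = K · i = 2.220 × 0.01930 = 0.04285 m/day.
Seepage velocity v = q / n_e = 0.04285 / 0.20 = 0.2142 m/day.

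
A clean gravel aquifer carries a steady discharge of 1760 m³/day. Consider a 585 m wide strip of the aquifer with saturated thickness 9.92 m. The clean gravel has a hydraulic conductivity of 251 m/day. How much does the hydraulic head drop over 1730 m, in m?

2.09

Cross-sectional area A = 585 × 9.92 = 5803 m².
From Q = K·A·i, i = Q / (K·A) = 1760 / (251.0 × 5803) = 0.001208.
Head loss Δh = i · L = 0.001208 × 1730 = 2.090 m.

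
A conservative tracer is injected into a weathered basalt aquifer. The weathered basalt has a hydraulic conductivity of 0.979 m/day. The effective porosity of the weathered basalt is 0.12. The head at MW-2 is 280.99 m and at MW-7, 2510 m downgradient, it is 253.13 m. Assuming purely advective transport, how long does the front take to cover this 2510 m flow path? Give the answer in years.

Hydraulic gradient i = (280.99 − 253.13) / 2510 = 27.86 / 2510 = 0.01110.
Darcy flux q = K · i = 0.9790 × 0.01110 = 0.01087 m/day.
Seepage velocity v = q / n_e = 0.01087 / 0.12 = 0.09055 m/day.
Travel time t = L / v = 2510 / 0.09055 = 27718 days = 75.89 years.

75.9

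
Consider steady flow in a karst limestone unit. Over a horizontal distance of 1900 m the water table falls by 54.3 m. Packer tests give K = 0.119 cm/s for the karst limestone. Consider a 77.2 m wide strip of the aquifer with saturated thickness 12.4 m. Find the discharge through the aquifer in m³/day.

2810

Convert K: 0.119 cm/s × 864 = 102.8 m/day.
Cross-sectional area A = 77.2 × 12.4 = 957.3 m².
Hydraulic gradient i = Δh / L = 54.3 / 1900 = 0.02858.
Darcy's law: Q = K · A · i = 102.8 × 957.3 × 0.02858 = 2813 m³/day.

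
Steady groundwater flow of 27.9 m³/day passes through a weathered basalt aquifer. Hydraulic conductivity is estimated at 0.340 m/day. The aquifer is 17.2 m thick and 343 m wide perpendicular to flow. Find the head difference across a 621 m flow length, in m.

8.64

Cross-sectional area A = 343 × 17.2 = 5900 m².
From Q = K·A·i, i = Q / (K·A) = 27.9 / (0.3400 × 5900) = 0.01391.
Head loss Δh = i · L = 0.01391 × 621 = 8.638 m.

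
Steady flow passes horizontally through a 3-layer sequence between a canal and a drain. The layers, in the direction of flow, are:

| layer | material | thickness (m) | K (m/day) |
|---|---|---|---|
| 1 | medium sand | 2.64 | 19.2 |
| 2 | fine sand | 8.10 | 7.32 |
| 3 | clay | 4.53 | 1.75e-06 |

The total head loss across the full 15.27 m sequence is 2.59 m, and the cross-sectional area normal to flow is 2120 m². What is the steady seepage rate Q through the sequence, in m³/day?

0.00212

Flow is perpendicular to layering, so the layers act in series and the equivalent K is the thickness-weighted harmonic mean.
Total thickness L = 2.64 + 8.10 + 4.53 = 15.27 m.
Σ(b_i/K_i) = 2.64/19.2 + 8.10/7.32 + 4.53/1.75e-06 = 2.589e+06 d.
K_eq = L / Σ(b_i/K_i) = 15.27 / 2.589e+06 = 5.899e-06 m/day.
Q = K_eq · A · (Δh/L) = 5.899e-06 × 2120 × (2.59/15.27) = 0.002121 m³/day.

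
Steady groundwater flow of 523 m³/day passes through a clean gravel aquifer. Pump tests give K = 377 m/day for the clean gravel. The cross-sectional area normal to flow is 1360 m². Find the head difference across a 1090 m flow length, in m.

1.11

From Q = K·A·i, i = Q / (K·A) = 523 / (377.0 × 1360) = 0.001020.
Head loss Δh = i · L = 0.001020 × 1090 = 1.112 m.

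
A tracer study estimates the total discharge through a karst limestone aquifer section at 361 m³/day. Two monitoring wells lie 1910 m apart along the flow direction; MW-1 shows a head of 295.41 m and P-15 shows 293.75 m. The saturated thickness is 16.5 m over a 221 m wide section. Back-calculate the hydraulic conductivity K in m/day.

Cross-sectional area A = 221 × 16.5 = 3646 m².
Hydraulic gradient i = (295.41 − 293.75) / 1910 = 1.66 / 1910 = 0.0008691.
From Q = K·A·i, K = Q / (A·i) = 361 / (3646 × 0.0008691) = 113.9 m/day.

114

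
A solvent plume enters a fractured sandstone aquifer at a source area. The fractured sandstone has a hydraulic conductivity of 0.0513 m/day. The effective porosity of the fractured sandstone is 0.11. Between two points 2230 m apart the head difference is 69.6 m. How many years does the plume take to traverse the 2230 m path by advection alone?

419

Hydraulic gradient i = Δh / L = 69.6 / 2230 = 0.03121.
Darcy flux q = K · i = 0.05130 × 0.03121 = 0.001601 m/day.
Seepage velocity v = q / n_e = 0.001601 / 0.11 = 0.01456 m/day.
Travel time t = L / v = 2230 / 0.01456 = 1.532e+05 days = 419.5 years.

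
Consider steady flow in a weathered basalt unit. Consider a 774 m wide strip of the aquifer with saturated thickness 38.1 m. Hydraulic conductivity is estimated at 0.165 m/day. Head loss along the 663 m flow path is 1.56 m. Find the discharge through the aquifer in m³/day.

Cross-sectional area A = 774 × 38.1 = 29489 m².
Hydraulic gradient i = Δh / L = 1.56 / 663 = 0.002353.
Darcy's law: Q = K · A · i = 0.1650 × 29489 × 0.002353 = 11.45 m³/day.

11.4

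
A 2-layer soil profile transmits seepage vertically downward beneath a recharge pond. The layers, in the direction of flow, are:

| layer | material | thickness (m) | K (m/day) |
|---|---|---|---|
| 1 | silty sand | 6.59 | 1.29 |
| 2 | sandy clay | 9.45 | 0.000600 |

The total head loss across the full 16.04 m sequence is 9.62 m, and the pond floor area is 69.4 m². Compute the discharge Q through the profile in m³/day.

0.0424

Flow is perpendicular to layering, so the layers act in series and the equivalent K is the thickness-weighted harmonic mean.
Total thickness L = 6.59 + 9.45 = 16.04 m.
Σ(b_i/K_i) = 6.59/1.29 + 9.45/0.000600 = 15755 d.
K_eq = L / Σ(b_i/K_i) = 16.04 / 15755 = 0.001018 m/day.
Q = K_eq · A · (Δh/L) = 0.001018 × 69.4 × (9.62/16.04) = 0.04238 m³/day.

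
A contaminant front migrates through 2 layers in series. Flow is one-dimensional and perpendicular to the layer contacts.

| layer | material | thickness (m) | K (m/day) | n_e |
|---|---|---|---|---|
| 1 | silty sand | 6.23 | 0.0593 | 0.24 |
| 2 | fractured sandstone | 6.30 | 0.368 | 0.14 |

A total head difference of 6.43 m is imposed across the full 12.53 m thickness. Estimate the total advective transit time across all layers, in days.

With flow normal to the layers, continuity requires the same specific discharge q through every layer.
Σ(b_i/K_i) = 6.23/0.0593 + 6.30/0.368 = 122.2 d.
q = Δh / Σ(b_i/K_i) = 6.43 / 122.2 = 0.05263 m/day.
In each layer the seepage velocity is v_i = q/n_i, so the layer transit time is t_i = b_i·n_i / q:
  layer 1 (silty sand): t_1 = 6.23 × 0.24 / 0.05263 = 28.41 d
  layer 2 (fractured sandstone): t_2 = 6.30 × 0.14 / 0.05263 = 16.76 d
Total t = Σ t_i = 45.17 days.

45.2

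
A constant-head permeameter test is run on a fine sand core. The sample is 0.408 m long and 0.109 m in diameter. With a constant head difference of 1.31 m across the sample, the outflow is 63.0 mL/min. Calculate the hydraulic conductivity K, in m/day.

3.03

Cross-sectional area A = π·(d/2)² = π × (0.109/2)² = 0.009331 m².
Convert discharge: 63.0 mL/min = 1.050e-06 m³/s.
Darcy's law rearranged: K = Q·L / (A·Δh) = 1.050e-06 × 0.408 / (0.009331 × 1.31) = 3.505e-05 m/s = 3.028 m/day.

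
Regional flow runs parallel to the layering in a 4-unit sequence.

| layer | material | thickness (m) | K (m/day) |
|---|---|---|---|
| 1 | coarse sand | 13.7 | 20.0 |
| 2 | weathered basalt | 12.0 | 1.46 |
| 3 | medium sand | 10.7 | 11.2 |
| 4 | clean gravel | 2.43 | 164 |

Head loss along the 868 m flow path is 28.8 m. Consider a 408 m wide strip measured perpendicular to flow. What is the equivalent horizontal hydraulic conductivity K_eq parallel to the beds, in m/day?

Flow is parallel to layering, so each bed carries its own Darcy discharge and the transmissivities add.
Σ(K_i·b_i) = 20.0×13.7 + 1.46×12.0 + 11.2×10.7 + 164×2.43 = 809.9 m²/day.
Total thickness b = 38.83 m, so K_eq = Σ(K_i·b_i)/b = 20.86 m/day.

20.9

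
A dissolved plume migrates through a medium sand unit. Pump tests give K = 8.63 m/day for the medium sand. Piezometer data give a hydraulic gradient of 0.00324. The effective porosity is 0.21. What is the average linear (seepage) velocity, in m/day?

0.133

Hydraulic gradient i = 0.00324.
Darcy flux q = K · i = 8.630 × 0.003240 = 0.02796 m/day.
Seepage velocity v = q / n_e = 0.02796 / 0.21 = 0.1331 m/day.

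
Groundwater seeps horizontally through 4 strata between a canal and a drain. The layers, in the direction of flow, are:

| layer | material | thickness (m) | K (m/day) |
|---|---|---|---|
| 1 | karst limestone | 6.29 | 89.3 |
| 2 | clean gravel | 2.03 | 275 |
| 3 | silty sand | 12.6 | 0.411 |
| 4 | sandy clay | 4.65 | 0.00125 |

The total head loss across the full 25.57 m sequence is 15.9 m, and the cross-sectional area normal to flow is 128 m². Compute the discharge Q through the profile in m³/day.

0.543

Flow is perpendicular to layering, so the layers act in series and the equivalent K is the thickness-weighted harmonic mean.
Total thickness L = 6.29 + 2.03 + 12.6 + 4.65 = 25.57 m.
Σ(b_i/K_i) = 6.29/89.3 + 2.03/275 + 12.6/0.411 + 4.65/0.00125 = 3751 d.
K_eq = L / Σ(b_i/K_i) = 25.57 / 3751 = 0.006817 m/day.
Q = K_eq · A · (Δh/L) = 0.006817 × 128 × (15.9/25.57) = 0.5426 m³/day.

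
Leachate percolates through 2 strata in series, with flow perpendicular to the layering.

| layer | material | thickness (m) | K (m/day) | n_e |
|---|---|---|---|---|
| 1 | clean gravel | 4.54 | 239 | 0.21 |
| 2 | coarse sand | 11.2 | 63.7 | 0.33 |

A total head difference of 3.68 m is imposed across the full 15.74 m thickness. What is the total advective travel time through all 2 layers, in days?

0.246

With flow normal to the layers, continuity requires the same specific discharge q through every layer.
Σ(b_i/K_i) = 4.54/239 + 11.2/63.7 = 0.1948 d.
q = Δh / Σ(b_i/K_i) = 3.68 / 0.1948 = 18.89 m/day.
In each layer the seepage velocity is v_i = q/n_i, so the layer transit time is t_i = b_i·n_i / q:
  layer 1 (clean gravel): t_1 = 4.54 × 0.21 / 18.89 = 0.05047 d
  layer 2 (coarse sand): t_2 = 11.2 × 0.33 / 18.89 = 0.1957 d
Total t = Σ t_i = 0.2461 days.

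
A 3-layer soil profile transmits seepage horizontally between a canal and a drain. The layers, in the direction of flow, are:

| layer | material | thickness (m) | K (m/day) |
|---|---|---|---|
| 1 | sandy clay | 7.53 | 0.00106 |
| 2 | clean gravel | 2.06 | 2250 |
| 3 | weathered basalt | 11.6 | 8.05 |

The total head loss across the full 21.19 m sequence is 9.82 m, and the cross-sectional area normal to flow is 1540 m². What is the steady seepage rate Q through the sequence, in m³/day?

Flow is perpendicular to layering, so the layers act in series and the equivalent K is the thickness-weighted harmonic mean.
Total thickness L = 7.53 + 2.06 + 11.6 = 21.19 m.
Σ(b_i/K_i) = 7.53/0.00106 + 2.06/2250 + 11.6/8.05 = 7105 d.
K_eq = L / Σ(b_i/K_i) = 21.19 / 7105 = 0.002982 m/day.
Q = K_eq · A · (Δh/L) = 0.002982 × 1540 × (9.82/21.19) = 2.128 m³/day.

2.13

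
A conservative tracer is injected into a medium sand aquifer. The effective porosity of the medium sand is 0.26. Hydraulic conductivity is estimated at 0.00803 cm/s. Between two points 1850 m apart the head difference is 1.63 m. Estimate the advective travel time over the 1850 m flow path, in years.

Convert K: 0.00803 cm/s × 864 = 6.938 m/day.
Hydraulic gradient i = Δh / L = 1.63 / 1850 = 0.0008811.
Darcy flux q = K · i = 6.938 × 0.0008811 = 0.006113 m/day.
Seepage velocity v = q / n_e = 0.006113 / 0.26 = 0.02351 m/day.
Travel time t = L / v = 1850 / 0.02351 = 78686 days = 215.4 years.

215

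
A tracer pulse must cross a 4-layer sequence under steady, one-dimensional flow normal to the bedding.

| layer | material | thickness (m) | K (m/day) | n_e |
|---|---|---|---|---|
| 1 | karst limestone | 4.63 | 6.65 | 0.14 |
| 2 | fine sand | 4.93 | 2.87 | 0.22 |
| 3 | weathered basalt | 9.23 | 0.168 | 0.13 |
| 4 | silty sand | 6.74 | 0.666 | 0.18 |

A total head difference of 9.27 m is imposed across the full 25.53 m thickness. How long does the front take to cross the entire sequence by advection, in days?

30.2

With flow normal to the layers, continuity requires the same specific discharge q through every layer.
Σ(b_i/K_i) = 4.63/6.65 + 4.93/2.87 + 9.23/0.168 + 6.74/0.666 = 67.47 d.
q = Δh / Σ(b_i/K_i) = 9.27 / 67.47 = 0.1374 m/day.
In each layer the seepage velocity is v_i = q/n_i, so the layer transit time is t_i = b_i·n_i / q:
  layer 1 (karst limestone): t_1 = 4.63 × 0.14 / 0.1374 = 4.718 d
  layer 2 (fine sand): t_2 = 4.93 × 0.22 / 0.1374 = 7.895 d
  layer 3 (weathered basalt): t_3 = 9.23 × 0.13 / 0.1374 = 8.734 d
  layer 4 (silty sand): t_4 = 6.74 × 0.18 / 0.1374 = 8.831 d
Total t = Σ t_i = 30.18 days.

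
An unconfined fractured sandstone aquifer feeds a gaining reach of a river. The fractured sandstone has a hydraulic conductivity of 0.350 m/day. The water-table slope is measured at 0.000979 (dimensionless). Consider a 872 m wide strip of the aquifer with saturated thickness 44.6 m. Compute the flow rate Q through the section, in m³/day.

Cross-sectional area A = 872 × 44.6 = 38891 m².
Hydraulic gradient i = 0.000979.
Darcy's law: Q = K · A · i = 0.3500 × 38891 × 0.0009790 = 13.33 m³/day.

13.3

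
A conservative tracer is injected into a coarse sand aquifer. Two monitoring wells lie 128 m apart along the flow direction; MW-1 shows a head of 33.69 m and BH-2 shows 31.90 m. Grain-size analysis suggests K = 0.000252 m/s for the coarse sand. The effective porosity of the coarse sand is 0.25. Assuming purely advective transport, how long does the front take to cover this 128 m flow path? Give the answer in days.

Convert K: 0.000252 m/s × 86400 = 21.77 m/day.
Hydraulic gradient i = (33.69 − 31.90) / 128 = 1.79 / 128 = 0.01398.
Darcy flux q = K · i = 21.77 × 0.01398 = 0.3045 m/day.
Seepage velocity v = q / n_e = 0.3045 / 0.25 = 1.218 m/day.
Travel time t = L / v = 128 / 1.218 = 105.1 days.

105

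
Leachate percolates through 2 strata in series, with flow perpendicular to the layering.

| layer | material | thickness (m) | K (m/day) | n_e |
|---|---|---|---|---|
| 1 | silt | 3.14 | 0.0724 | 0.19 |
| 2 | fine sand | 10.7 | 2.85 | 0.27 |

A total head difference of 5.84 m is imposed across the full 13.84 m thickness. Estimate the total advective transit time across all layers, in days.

With flow normal to the layers, continuity requires the same specific discharge q through every layer.
Σ(b_i/K_i) = 3.14/0.0724 + 10.7/2.85 = 47.12 d.
q = Δh / Σ(b_i/K_i) = 5.84 / 47.12 = 0.1239 m/day.
In each layer the seepage velocity is v_i = q/n_i, so the layer transit time is t_i = b_i·n_i / q:
  layer 1 (silt): t_1 = 3.14 × 0.19 / 0.1239 = 4.814 d
  layer 2 (fine sand): t_2 = 10.7 × 0.27 / 0.1239 = 23.31 d
Total t = Σ t_i = 28.13 days.

28.1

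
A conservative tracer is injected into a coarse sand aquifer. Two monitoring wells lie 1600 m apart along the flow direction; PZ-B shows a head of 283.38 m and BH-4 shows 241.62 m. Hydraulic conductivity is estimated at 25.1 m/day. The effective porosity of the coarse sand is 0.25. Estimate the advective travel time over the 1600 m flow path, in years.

1.67

Hydraulic gradient i = (283.38 − 241.62) / 1600 = 41.76 / 1600 = 0.02610.
Darcy flux q = K · i = 25.10 × 0.02610 = 0.6551 m/day.
Seepage velocity v = q / n_e = 0.6551 / 0.25 = 2.620 m/day.
Travel time t = L / v = 1600 / 2.620 = 610.6 days = 1.672 years.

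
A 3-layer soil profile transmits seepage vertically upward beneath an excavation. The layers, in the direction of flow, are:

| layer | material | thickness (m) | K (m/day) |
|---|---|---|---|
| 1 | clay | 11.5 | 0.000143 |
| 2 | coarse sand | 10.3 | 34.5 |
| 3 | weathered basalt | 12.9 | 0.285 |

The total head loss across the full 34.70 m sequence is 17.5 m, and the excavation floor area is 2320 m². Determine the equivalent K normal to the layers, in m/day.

Flow is perpendicular to layering, so the layers act in series and the equivalent K is the thickness-weighted harmonic mean.
Total thickness L = 11.5 + 10.3 + 12.9 = 34.70 m.
Σ(b_i/K_i) = 11.5/0.000143 + 10.3/34.5 + 12.9/0.285 = 80465 d.
K_eq = L / Σ(b_i/K_i) = 34.70 / 80465 = 0.0004312 m/day.

0.000431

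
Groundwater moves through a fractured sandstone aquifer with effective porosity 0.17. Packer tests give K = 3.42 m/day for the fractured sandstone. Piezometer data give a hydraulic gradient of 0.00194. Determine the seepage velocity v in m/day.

Hydraulic gradient i = 0.00194.
Darcy flux q = K · i = 3.420 × 0.001940 = 0.006635 m/day.
Seepage velocity v = q / n_e = 0.006635 / 0.17 = 0.03903 m/day.

0.0390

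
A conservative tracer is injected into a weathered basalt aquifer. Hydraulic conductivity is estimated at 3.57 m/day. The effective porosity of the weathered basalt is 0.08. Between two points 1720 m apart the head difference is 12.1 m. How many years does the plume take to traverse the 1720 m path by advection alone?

15.0

Hydraulic gradient i = Δh / L = 12.1 / 1720 = 0.007035.
Darcy flux q = K · i = 3.570 × 0.007035 = 0.02511 m/day.
Seepage velocity v = q / n_e = 0.02511 / 0.08 = 0.3139 m/day.
Travel time t = L / v = 1720 / 0.3139 = 5479 days = 15.00 years.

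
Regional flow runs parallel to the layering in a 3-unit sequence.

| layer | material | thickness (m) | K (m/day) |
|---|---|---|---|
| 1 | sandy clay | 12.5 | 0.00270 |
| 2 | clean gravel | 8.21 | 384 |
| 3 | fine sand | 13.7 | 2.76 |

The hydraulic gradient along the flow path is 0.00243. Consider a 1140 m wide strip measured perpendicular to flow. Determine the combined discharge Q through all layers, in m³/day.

Flow is parallel to layering, so each bed carries its own Darcy discharge and the transmissivities add.
Σ(K_i·b_i) = 0.00270×12.5 + 384×8.21 + 2.76×13.7 = 3190 m²/day.
Hydraulic gradient i = 0.00243.
Q = Σ(K_i·b_i) · W · i = 3190 × 1140 × 0.002430 = 8838 m³/day.

8840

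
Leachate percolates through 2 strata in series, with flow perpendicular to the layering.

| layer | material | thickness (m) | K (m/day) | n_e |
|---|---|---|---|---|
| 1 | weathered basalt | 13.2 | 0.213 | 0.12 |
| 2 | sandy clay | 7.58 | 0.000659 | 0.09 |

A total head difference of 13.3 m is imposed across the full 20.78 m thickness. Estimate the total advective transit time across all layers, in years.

With flow normal to the layers, continuity requires the same specific discharge q through every layer.
Σ(b_i/K_i) = 13.2/0.213 + 7.58/0.000659 = 11564 d.
q = Δh / Σ(b_i/K_i) = 13.3 / 11564 = 0.001150 m/day.
In each layer the seepage velocity is v_i = q/n_i, so the layer transit time is t_i = b_i·n_i / q:
  layer 1 (weathered basalt): t_1 = 13.2 × 0.12 / 0.001150 = 1377 d
  layer 2 (sandy clay): t_2 = 7.58 × 0.09 / 0.001150 = 593.2 d
Total t = Σ t_i = 1970 days = 5.395 years.

5.39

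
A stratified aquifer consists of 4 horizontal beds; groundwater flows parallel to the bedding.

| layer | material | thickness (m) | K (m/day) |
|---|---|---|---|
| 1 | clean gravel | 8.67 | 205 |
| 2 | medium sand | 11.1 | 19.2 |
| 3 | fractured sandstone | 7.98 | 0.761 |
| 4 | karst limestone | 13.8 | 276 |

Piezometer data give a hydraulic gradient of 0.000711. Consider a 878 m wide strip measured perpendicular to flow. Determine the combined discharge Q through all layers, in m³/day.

3620

Flow is parallel to layering, so each bed carries its own Darcy discharge and the transmissivities add.
Σ(K_i·b_i) = 205×8.67 + 19.2×11.1 + 0.761×7.98 + 276×13.8 = 5805 m²/day.
Hydraulic gradient i = 0.000711.
Q = Σ(K_i·b_i) · W · i = 5805 × 878 × 0.0007110 = 3624 m³/day.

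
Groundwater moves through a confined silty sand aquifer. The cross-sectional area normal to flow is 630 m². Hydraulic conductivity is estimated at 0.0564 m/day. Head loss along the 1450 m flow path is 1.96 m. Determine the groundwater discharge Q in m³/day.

0.0480

Hydraulic gradient i = Δh / L = 1.96 / 1450 = 0.001352.
Darcy's law: Q = K · A · i = 0.05640 × 630.0 × 0.001352 = 0.04803 m³/day.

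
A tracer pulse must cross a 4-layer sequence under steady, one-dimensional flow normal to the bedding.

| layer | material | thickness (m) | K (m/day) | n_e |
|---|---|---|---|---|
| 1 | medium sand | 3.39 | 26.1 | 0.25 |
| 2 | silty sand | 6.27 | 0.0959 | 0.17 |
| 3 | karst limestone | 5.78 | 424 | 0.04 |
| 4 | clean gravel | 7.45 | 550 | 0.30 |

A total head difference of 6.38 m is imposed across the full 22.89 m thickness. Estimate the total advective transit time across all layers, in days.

With flow normal to the layers, continuity requires the same specific discharge q through every layer.
Σ(b_i/K_i) = 3.39/26.1 + 6.27/0.0959 + 5.78/424 + 7.45/550 = 65.54 d.
q = Δh / Σ(b_i/K_i) = 6.38 / 65.54 = 0.09735 m/day.
In each layer the seepage velocity is v_i = q/n_i, so the layer transit time is t_i = b_i·n_i / q:
  layer 1 (medium sand): t_1 = 3.39 × 0.25 / 0.09735 = 8.706 d
  layer 2 (silty sand): t_2 = 6.27 × 0.17 / 0.09735 = 10.95 d
  layer 3 (karst limestone): t_3 = 5.78 × 0.04 / 0.09735 = 2.375 d
  layer 4 (clean gravel): t_4 = 7.45 × 0.30 / 0.09735 = 22.96 d
Total t = Σ t_i = 44.99 days.

45.0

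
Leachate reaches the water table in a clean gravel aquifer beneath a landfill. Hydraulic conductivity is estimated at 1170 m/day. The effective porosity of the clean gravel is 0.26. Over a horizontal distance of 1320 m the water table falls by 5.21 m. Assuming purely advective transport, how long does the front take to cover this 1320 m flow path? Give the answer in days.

Hydraulic gradient i = Δh / L = 5.21 / 1320 = 0.003947.
Darcy flux q = K · i = 1170 × 0.003947 = 4.618 m/day.
Seepage velocity v = q / n_e = 4.618 / 0.26 = 17.76 m/day.
Travel time t = L / v = 1320 / 17.76 = 74.32 days.

74.3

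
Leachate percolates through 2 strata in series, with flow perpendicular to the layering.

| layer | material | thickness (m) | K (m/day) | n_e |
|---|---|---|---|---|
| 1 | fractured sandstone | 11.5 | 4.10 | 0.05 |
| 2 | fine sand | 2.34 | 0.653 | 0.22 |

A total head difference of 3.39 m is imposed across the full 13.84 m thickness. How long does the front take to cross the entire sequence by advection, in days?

With flow normal to the layers, continuity requires the same specific discharge q through every layer.
Σ(b_i/K_i) = 11.5/4.10 + 2.34/0.653 = 6.388 d.
q = Δh / Σ(b_i/K_i) = 3.39 / 6.388 = 0.5307 m/day.
In each layer the seepage velocity is v_i = q/n_i, so the layer transit time is t_i = b_i·n_i / q:
  layer 1 (fractured sandstone): t_1 = 11.5 × 0.05 / 0.5307 = 1.084 d
  layer 2 (fine sand): t_2 = 2.34 × 0.22 / 0.5307 = 0.9701 d
Total t = Σ t_i = 2.054 days.

2.05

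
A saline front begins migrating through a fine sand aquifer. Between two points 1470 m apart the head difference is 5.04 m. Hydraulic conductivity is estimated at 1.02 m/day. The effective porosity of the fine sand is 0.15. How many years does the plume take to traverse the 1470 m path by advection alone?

173

Hydraulic gradient i = Δh / L = 5.04 / 1470 = 0.003429.
Darcy flux q = K · i = 1.020 × 0.003429 = 0.003497 m/day.
Seepage velocity v = q / n_e = 0.003497 / 0.15 = 0.02331 m/day.
Travel time t = L / v = 1470 / 0.02331 = 63051 days = 172.6 years.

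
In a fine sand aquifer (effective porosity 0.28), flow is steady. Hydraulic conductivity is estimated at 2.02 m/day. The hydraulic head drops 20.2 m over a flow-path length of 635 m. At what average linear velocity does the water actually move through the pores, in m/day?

0.229

Hydraulic gradient i = Δh / L = 20.2 / 635 = 0.03181.
Darcy flux q = K · i = 2.020 × 0.03181 = 0.06426 m/day.
Seepage velocity v = q / n_e = 0.06426 / 0.28 = 0.2295 m/day.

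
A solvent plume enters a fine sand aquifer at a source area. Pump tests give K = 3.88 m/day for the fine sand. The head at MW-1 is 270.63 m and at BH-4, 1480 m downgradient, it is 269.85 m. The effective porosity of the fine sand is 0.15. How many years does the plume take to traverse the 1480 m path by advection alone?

Hydraulic gradient i = (270.63 − 269.85) / 1480 = 0.78 / 1480 = 0.0005270.
Darcy flux q = K · i = 3.880 × 0.0005270 = 0.002045 m/day.
Seepage velocity v = q / n_e = 0.002045 / 0.15 = 0.01363 m/day.
Travel time t = L / v = 1480 / 0.01363 = 1.086e+05 days = 297.2 years.

297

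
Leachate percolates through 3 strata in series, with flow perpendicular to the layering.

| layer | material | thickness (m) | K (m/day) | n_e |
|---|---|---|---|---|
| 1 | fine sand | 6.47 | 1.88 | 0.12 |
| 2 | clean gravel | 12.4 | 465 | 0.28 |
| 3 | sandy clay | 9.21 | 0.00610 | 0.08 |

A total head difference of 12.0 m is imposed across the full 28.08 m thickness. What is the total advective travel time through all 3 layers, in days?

629

With flow normal to the layers, continuity requires the same specific discharge q through every layer.
Σ(b_i/K_i) = 6.47/1.88 + 12.4/465 + 9.21/0.00610 = 1513 d.
q = Δh / Σ(b_i/K_i) = 12.0 / 1513 = 0.007930 m/day.
In each layer the seepage velocity is v_i = q/n_i, so the layer transit time is t_i = b_i·n_i / q:
  layer 1 (fine sand): t_1 = 6.47 × 0.12 / 0.007930 = 97.91 d
  layer 2 (clean gravel): t_2 = 12.4 × 0.28 / 0.007930 = 437.8 d
  layer 3 (sandy clay): t_3 = 9.21 × 0.08 / 0.007930 = 92.92 d
Total t = Σ t_i = 628.7 days.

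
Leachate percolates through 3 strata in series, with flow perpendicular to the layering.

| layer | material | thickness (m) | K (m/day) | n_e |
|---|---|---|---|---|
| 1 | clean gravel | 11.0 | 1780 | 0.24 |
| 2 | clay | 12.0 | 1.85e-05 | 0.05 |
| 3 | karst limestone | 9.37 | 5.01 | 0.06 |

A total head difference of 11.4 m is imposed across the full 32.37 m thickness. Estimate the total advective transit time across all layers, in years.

With flow normal to the layers, continuity requires the same specific discharge q through every layer.
Σ(b_i/K_i) = 11.0/1780 + 12.0/1.85e-05 + 9.37/5.01 = 6.487e+05 d.
q = Δh / Σ(b_i/K_i) = 11.4 / 6.487e+05 = 1.757e-05 m/day.
In each layer the seepage velocity is v_i = q/n_i, so the layer transit time is t_i = b_i·n_i / q:
  layer 1 (clean gravel): t_1 = 11.0 × 0.24 / 1.757e-05 = 1.502e+05 d
  layer 2 (clay): t_2 = 12.0 × 0.05 / 1.757e-05 = 34140 d
  layer 3 (karst limestone): t_3 = 9.37 × 0.06 / 1.757e-05 = 31989 d
Total t = Σ t_i = 2.163e+05 days = 592.3 years.

592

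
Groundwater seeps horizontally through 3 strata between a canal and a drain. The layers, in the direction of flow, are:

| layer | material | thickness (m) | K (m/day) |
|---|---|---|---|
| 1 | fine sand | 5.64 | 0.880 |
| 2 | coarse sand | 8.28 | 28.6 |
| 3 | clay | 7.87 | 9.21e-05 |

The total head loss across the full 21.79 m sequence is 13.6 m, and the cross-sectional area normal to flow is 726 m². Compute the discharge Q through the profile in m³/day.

0.116

Flow is perpendicular to layering, so the layers act in series and the equivalent K is the thickness-weighted harmonic mean.
Total thickness L = 5.64 + 8.28 + 7.87 = 21.79 m.
Σ(b_i/K_i) = 5.64/0.880 + 8.28/28.6 + 7.87/9.21e-05 = 85457 d.
K_eq = L / Σ(b_i/K_i) = 21.79 / 85457 = 0.0002550 m/day.
Q = K_eq · A · (Δh/L) = 0.0002550 × 726 × (13.6/21.79) = 0.1155 m³/day.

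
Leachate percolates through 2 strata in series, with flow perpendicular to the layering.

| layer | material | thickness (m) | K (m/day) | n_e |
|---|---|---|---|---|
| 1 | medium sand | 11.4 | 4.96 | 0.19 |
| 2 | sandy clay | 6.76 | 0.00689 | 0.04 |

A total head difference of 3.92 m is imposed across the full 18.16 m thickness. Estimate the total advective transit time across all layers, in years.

With flow normal to the layers, continuity requires the same specific discharge q through every layer.
Σ(b_i/K_i) = 11.4/4.96 + 6.76/0.00689 = 983.4 d.
q = Δh / Σ(b_i/K_i) = 3.92 / 983.4 = 0.003986 m/day.
In each layer the seepage velocity is v_i = q/n_i, so the layer transit time is t_i = b_i·n_i / q:
  layer 1 (medium sand): t_1 = 11.4 × 0.19 / 0.003986 = 543.4 d
  layer 2 (sandy clay): t_2 = 6.76 × 0.04 / 0.003986 = 67.84 d
Total t = Σ t_i = 611.2 days = 1.673 years.

1.67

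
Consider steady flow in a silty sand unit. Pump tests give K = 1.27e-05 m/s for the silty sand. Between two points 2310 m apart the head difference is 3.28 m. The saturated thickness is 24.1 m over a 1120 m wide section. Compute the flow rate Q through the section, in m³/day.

Convert K: 1.27e-05 m/s × 86400 = 1.097 m/day.
Cross-sectional area A = 1120 × 24.1 = 26992 m².
Hydraulic gradient i = Δh / L = 3.28 / 2310 = 0.001420.
Darcy's law: Q = K · A · i = 1.097 × 26992 × 0.001420 = 42.05 m³/day.

42.1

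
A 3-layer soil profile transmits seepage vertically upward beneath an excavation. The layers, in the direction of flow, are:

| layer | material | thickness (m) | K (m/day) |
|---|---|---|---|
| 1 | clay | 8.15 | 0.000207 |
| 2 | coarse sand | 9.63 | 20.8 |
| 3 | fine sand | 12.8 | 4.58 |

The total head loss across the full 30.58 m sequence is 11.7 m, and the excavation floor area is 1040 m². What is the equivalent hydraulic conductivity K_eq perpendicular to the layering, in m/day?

Flow is perpendicular to layering, so the layers act in series and the equivalent K is the thickness-weighted harmonic mean.
Total thickness L = 8.15 + 9.63 + 12.8 = 30.58 m.
Σ(b_i/K_i) = 8.15/0.000207 + 9.63/20.8 + 12.8/4.58 = 39375 d.
K_eq = L / Σ(b_i/K_i) = 30.58 / 39375 = 0.0007766 m/day.

0.000777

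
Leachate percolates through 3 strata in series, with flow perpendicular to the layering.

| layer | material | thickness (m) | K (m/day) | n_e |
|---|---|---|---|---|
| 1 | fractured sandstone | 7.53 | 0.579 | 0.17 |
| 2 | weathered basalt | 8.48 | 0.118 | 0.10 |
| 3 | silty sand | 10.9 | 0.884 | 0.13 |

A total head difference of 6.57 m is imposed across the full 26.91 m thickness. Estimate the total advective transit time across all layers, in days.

52.4

With flow normal to the layers, continuity requires the same specific discharge q through every layer.
Σ(b_i/K_i) = 7.53/0.579 + 8.48/0.118 + 10.9/0.884 = 97.20 d.
q = Δh / Σ(b_i/K_i) = 6.57 / 97.20 = 0.06759 m/day.
In each layer the seepage velocity is v_i = q/n_i, so the layer transit time is t_i = b_i·n_i / q:
  layer 1 (fractured sandstone): t_1 = 7.53 × 0.17 / 0.06759 = 18.94 d
  layer 2 (weathered basalt): t_2 = 8.48 × 0.10 / 0.06759 = 12.55 d
  layer 3 (silty sand): t_3 = 10.9 × 0.13 / 0.06759 = 20.96 d
Total t = Σ t_i = 52.45 days.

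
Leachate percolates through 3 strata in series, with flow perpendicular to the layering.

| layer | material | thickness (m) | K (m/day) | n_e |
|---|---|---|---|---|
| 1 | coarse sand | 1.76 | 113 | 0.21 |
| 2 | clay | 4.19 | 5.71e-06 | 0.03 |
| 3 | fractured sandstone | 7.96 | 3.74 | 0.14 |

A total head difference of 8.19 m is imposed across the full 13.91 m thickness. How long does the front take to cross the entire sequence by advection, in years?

395

With flow normal to the layers, continuity requires the same specific discharge q through every layer.
Σ(b_i/K_i) = 1.76/113 + 4.19/5.71e-06 + 7.96/3.74 = 7.338e+05 d.
q = Δh / Σ(b_i/K_i) = 8.19 / 7.338e+05 = 1.116e-05 m/day.
In each layer the seepage velocity is v_i = q/n_i, so the layer transit time is t_i = b_i·n_i / q:
  layer 1 (coarse sand): t_1 = 1.76 × 0.21 / 1.116e-05 = 33115 d
  layer 2 (clay): t_2 = 4.19 × 0.03 / 1.116e-05 = 11262 d
  layer 3 (fractured sandstone): t_3 = 7.96 × 0.14 / 1.116e-05 = 99847 d
Total t = Σ t_i = 1.442e+05 days = 394.9 years.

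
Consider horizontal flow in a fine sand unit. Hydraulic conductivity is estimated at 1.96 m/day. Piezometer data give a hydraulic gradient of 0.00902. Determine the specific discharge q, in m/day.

0.0177

Hydraulic gradient i = 0.00902.
Specific discharge q = K · i = 1.960 × 0.009020 = 0.01768 m/day.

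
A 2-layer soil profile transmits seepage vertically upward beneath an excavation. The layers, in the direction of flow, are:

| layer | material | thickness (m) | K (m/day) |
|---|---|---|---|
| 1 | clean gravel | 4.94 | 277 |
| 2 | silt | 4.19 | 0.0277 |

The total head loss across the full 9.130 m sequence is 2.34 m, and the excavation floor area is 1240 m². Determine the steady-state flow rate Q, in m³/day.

19.2

Flow is perpendicular to layering, so the layers act in series and the equivalent K is the thickness-weighted harmonic mean.
Total thickness L = 4.94 + 4.19 = 9.130 m.
Σ(b_i/K_i) = 4.94/277 + 4.19/0.0277 = 151.3 d.
K_eq = L / Σ(b_i/K_i) = 9.130 / 151.3 = 0.06035 m/day.
Q = K_eq · A · (Δh/L) = 0.06035 × 1240 × (2.34/9.130) = 19.18 m³/day.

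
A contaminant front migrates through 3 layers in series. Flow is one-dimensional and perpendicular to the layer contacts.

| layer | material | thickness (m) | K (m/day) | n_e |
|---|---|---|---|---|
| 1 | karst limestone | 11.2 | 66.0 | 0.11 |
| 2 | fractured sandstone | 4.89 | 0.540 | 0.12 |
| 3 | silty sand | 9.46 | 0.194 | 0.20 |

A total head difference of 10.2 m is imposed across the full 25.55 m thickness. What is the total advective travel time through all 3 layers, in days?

With flow normal to the layers, continuity requires the same specific discharge q through every layer.
Σ(b_i/K_i) = 11.2/66.0 + 4.89/0.540 + 9.46/0.194 = 57.99 d.
q = Δh / Σ(b_i/K_i) = 10.2 / 57.99 = 0.1759 m/day.
In each layer the seepage velocity is v_i = q/n_i, so the layer transit time is t_i = b_i·n_i / q:
  layer 1 (karst limestone): t_1 = 11.2 × 0.11 / 0.1759 = 7.004 d
  layer 2 (fractured sandstone): t_2 = 4.89 × 0.12 / 0.1759 = 3.336 d
  layer 3 (silty sand): t_3 = 9.46 × 0.20 / 0.1759 = 10.76 d
Total t = Σ t_i = 21.10 days.

21.1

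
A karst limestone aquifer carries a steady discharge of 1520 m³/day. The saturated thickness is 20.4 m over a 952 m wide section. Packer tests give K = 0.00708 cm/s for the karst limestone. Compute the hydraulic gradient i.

0.0128

Convert K: 0.00708 cm/s × 864 = 6.117 m/day.
Cross-sectional area A = 952 × 20.4 = 19421 m².
From Q = K·A·i, i = Q / (K·A) = 1520 / (6.117 × 19421) = 0.01279.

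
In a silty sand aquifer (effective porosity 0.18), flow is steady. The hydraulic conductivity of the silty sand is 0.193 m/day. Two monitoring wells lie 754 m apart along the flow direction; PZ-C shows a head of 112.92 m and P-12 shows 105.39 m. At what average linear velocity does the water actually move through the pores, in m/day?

0.0107

Hydraulic gradient i = (112.92 − 105.39) / 754 = 7.53 / 754 = 0.009987.
Darcy flux q = K · i = 0.1930 × 0.009987 = 0.001927 m/day.
Seepage velocity v = q / n_e = 0.001927 / 0.18 = 0.01071 m/day.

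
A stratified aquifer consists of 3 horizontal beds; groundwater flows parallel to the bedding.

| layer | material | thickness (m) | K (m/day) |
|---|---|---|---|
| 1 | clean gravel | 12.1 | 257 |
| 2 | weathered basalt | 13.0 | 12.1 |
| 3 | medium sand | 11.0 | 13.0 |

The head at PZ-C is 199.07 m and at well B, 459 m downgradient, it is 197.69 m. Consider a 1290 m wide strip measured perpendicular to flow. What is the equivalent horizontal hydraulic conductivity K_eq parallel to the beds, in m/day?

Flow is parallel to layering, so each bed carries its own Darcy discharge and the transmissivities add.
Σ(K_i·b_i) = 257×12.1 + 12.1×13.0 + 13.0×11.0 = 3410 m²/day.
Total thickness b = 36.10 m, so K_eq = Σ(K_i·b_i)/b = 94.46 m/day.

94.5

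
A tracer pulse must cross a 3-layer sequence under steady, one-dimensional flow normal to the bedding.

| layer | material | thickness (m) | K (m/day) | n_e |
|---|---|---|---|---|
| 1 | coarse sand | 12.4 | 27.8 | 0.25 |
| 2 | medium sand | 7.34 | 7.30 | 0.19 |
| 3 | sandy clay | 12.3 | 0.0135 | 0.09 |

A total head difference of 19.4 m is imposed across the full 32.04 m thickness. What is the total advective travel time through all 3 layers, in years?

With flow normal to the layers, continuity requires the same specific discharge q through every layer.
Σ(b_i/K_i) = 12.4/27.8 + 7.34/7.30 + 12.3/0.0135 = 912.6 d.
q = Δh / Σ(b_i/K_i) = 19.4 / 912.6 = 0.02126 m/day.
In each layer the seepage velocity is v_i = q/n_i, so the layer transit time is t_i = b_i·n_i / q:
  layer 1 (coarse sand): t_1 = 12.4 × 0.25 / 0.02126 = 145.8 d
  layer 2 (medium sand): t_2 = 7.34 × 0.19 / 0.02126 = 65.60 d
  layer 3 (sandy clay): t_3 = 12.3 × 0.09 / 0.02126 = 52.07 d
Total t = Σ t_i = 263.5 days = 0.7214 years.

0.721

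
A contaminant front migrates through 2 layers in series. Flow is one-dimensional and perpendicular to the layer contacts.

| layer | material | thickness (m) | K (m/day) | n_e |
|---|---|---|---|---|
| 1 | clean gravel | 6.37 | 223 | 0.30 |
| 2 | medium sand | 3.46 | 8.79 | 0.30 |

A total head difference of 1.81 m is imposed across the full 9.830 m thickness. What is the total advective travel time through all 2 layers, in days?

With flow normal to the layers, continuity requires the same specific discharge q through every layer.
Σ(b_i/K_i) = 6.37/223 + 3.46/8.79 = 0.4222 d.
q = Δh / Σ(b_i/K_i) = 1.81 / 0.4222 = 4.287 m/day.
In each layer the seepage velocity is v_i = q/n_i, so the layer transit time is t_i = b_i·n_i / q:
  layer 1 (clean gravel): t_1 = 6.37 × 0.30 / 4.287 = 0.4458 d
  layer 2 (medium sand): t_2 = 3.46 × 0.30 / 4.287 = 0.2421 d
Total t = Σ t_i = 0.6879 days.

0.688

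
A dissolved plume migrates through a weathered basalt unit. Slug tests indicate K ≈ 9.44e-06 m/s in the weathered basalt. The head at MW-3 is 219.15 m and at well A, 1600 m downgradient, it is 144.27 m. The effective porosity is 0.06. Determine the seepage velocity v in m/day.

Convert K: 9.44e-06 m/s × 86400 = 0.8156 m/day.
Hydraulic gradient i = (219.15 − 144.27) / 1600 = 74.88 / 1600 = 0.04680.
Darcy flux q = K · i = 0.8156 × 0.04680 = 0.03817 m/day.
Seepage velocity v = q / n_e = 0.03817 / 0.06 = 0.6362 m/day.

0.636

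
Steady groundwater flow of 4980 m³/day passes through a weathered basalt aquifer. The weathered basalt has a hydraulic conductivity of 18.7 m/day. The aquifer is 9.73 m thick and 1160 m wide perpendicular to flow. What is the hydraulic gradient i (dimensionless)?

Cross-sectional area A = 1160 × 9.73 = 11287 m².
From Q = K·A·i, i = Q / (K·A) = 4980 / (18.70 × 11287) = 0.02359.

0.0236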